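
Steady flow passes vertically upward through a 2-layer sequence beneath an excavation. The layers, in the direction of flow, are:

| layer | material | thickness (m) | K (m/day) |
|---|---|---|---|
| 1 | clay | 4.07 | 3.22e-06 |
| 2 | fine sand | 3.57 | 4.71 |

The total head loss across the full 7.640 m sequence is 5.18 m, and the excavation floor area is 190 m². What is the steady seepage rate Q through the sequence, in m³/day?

Flow is perpendicular to layering, so the layers act in series and the equivalent K is the thickness-weighted harmonic mean.
Total thickness L = 4.07 + 3.57 = 7.640 m.
Σ(b_i/K_i) = 4.07/3.22e-06 + 3.57/4.71 = 1.264e+06 d.
K_eq = L / Σ(b_i/K_i) = 7.640 / 1.264e+06 = 6.044e-06 m/day.
Q = K_eq · A · (Δh/L) = 6.044e-06 × 190 × (5.18/7.640) = 0.0007787 m³/day.

0.000779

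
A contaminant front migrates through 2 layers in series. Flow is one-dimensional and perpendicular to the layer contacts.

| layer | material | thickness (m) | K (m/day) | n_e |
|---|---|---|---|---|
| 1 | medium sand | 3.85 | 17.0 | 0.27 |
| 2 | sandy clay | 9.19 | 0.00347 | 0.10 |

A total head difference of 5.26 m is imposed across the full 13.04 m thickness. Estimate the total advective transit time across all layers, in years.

2.70

With flow normal to the layers, continuity requires the same specific discharge q through every layer.
Σ(b_i/K_i) = 3.85/17.0 + 9.19/0.00347 = 2649 d.
q = Δh / Σ(b_i/K_i) = 5.26 / 2649 = 0.001986 m/day.
In each layer the seepage velocity is v_i = q/n_i, so the layer transit time is t_i = b_i·n_i / q:
  layer 1 (medium sand): t_1 = 3.85 × 0.27 / 0.001986 = 523.4 d
  layer 2 (sandy clay): t_2 = 9.19 × 0.10 / 0.001986 = 462.8 d
Total t = Σ t_i = 986.2 days = 2.700 years.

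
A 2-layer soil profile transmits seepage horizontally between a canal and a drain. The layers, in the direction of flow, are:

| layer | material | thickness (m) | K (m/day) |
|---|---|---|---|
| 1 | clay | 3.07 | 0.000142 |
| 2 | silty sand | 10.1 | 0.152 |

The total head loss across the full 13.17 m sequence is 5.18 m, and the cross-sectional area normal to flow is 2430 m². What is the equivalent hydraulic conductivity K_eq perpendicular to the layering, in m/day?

0.000607

Flow is perpendicular to layering, so the layers act in series and the equivalent K is the thickness-weighted harmonic mean.
Total thickness L = 3.07 + 10.1 = 13.17 m.
Σ(b_i/K_i) = 3.07/0.000142 + 10.1/0.152 = 21686 d.
K_eq = L / Σ(b_i/K_i) = 13.17 / 21686 = 0.0006073 m/day.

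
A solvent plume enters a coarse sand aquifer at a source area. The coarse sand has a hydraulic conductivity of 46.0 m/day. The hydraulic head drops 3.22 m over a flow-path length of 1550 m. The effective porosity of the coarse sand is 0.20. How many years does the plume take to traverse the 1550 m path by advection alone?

Hydraulic gradient i = Δh / L = 3.22 / 1550 = 0.002077.
Darcy flux q = K · i = 46.00 × 0.002077 = 0.09556 m/day.
Seepage velocity v = q / n_e = 0.09556 / 0.20 = 0.4778 m/day.
Travel time t = L / v = 1550 / 0.4778 = 3244 days = 8.882 years.

8.88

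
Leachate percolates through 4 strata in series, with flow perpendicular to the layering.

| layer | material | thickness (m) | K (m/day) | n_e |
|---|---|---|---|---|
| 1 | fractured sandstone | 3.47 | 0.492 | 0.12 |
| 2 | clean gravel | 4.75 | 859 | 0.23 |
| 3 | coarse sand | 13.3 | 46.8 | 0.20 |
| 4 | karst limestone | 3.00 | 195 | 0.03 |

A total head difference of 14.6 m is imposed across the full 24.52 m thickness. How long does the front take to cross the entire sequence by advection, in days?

2.15

With flow normal to the layers, continuity requires the same specific discharge q through every layer.
Σ(b_i/K_i) = 3.47/0.492 + 4.75/859 + 13.3/46.8 + 3.00/195 = 7.358 d.
q = Δh / Σ(b_i/K_i) = 14.6 / 7.358 = 1.984 m/day.
In each layer the seepage velocity is v_i = q/n_i, so the layer transit time is t_i = b_i·n_i / q:
  layer 1 (fractured sandstone): t_1 = 3.47 × 0.12 / 1.984 = 0.2099 d
  layer 2 (clean gravel): t_2 = 4.75 × 0.23 / 1.984 = 0.5506 d
  layer 3 (coarse sand): t_3 = 13.3 × 0.20 / 1.984 = 1.341 d
  layer 4 (karst limestone): t_4 = 3.00 × 0.03 / 1.984 = 0.04536 d
Total t = Σ t_i = 2.146 days.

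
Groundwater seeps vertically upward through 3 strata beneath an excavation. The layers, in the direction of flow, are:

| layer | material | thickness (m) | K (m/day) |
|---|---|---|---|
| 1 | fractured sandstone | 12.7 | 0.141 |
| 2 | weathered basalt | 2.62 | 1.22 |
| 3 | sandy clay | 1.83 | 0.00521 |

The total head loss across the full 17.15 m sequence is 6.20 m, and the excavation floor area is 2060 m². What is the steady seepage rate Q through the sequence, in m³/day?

28.8

Flow is perpendicular to layering, so the layers act in series and the equivalent K is the thickness-weighted harmonic mean.
Total thickness L = 12.7 + 2.62 + 1.83 = 17.15 m.
Σ(b_i/K_i) = 12.7/0.141 + 2.62/1.22 + 1.83/0.00521 = 443.5 d.
K_eq = L / Σ(b_i/K_i) = 17.15 / 443.5 = 0.03867 m/day.
Q = K_eq · A · (Δh/L) = 0.03867 × 2060 × (6.20/17.15) = 28.80 m³/day.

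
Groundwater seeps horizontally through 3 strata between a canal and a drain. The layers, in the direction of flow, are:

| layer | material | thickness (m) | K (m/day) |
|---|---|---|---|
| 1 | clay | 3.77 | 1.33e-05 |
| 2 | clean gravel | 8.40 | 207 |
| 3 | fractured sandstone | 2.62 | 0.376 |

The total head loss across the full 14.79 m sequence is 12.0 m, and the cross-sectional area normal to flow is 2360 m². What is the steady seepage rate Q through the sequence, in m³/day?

Flow is perpendicular to layering, so the layers act in series and the equivalent K is the thickness-weighted harmonic mean.
Total thickness L = 3.77 + 8.40 + 2.62 = 14.79 m.
Σ(b_i/K_i) = 3.77/1.33e-05 + 8.40/207 + 2.62/0.376 = 2.835e+05 d.
K_eq = L / Σ(b_i/K_i) = 14.79 / 2.835e+05 = 5.218e-05 m/day.
Q = K_eq · A · (Δh/L) = 5.218e-05 × 2360 × (12.0/14.79) = 0.09991 m³/day.

0.0999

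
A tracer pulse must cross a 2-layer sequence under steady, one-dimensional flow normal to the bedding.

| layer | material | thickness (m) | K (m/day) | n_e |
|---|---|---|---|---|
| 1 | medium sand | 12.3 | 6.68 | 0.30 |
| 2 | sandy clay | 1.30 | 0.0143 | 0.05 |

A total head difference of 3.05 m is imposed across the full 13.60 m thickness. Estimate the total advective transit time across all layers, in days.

With flow normal to the layers, continuity requires the same specific discharge q through every layer.
Σ(b_i/K_i) = 12.3/6.68 + 1.30/0.0143 = 92.75 d.
q = Δh / Σ(b_i/K_i) = 3.05 / 92.75 = 0.03288 m/day.
In each layer the seepage velocity is v_i = q/n_i, so the layer transit time is t_i = b_i·n_i / q:
  layer 1 (medium sand): t_1 = 12.3 × 0.30 / 0.03288 = 112.2 d
  layer 2 (sandy clay): t_2 = 1.30 × 0.05 / 0.03288 = 1.977 d
Total t = Σ t_i = 114.2 days.

114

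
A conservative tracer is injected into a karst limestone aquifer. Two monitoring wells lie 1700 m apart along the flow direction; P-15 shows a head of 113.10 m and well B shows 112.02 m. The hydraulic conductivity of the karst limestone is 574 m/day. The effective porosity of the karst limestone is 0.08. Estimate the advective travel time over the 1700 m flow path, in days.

373

Hydraulic gradient i = (113.10 − 112.02) / 1700 = 1.08 / 1700 = 0.0006353.
Darcy flux q = K · i = 574.0 × 0.0006353 = 0.3647 m/day.
Seepage velocity v = q / n_e = 0.3647 / 0.08 = 4.558 m/day.
Travel time t = L / v = 1700 / 4.558 = 373.0 days.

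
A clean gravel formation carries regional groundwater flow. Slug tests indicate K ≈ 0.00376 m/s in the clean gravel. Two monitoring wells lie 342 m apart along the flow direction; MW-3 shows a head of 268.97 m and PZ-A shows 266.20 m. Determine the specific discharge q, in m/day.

Convert K: 0.00376 m/s × 86400 = 324.9 m/day.
Hydraulic gradient i = (268.97 − 266.20) / 342 = 2.77 / 342 = 0.008099.
Specific discharge q = K · i = 324.9 × 0.008099 = 2.631 m/day.

2.63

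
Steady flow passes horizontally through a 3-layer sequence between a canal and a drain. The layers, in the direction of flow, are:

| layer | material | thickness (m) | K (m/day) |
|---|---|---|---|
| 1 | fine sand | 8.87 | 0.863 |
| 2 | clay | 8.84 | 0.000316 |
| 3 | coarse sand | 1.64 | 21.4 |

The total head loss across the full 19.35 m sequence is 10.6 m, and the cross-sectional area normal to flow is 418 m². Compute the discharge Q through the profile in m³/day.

Flow is perpendicular to layering, so the layers act in series and the equivalent K is the thickness-weighted harmonic mean.
Total thickness L = 8.87 + 8.84 + 1.64 = 19.35 m.
Σ(b_i/K_i) = 8.87/0.863 + 8.84/0.000316 + 1.64/21.4 = 27985 d.
K_eq = L / Σ(b_i/K_i) = 19.35 / 27985 = 0.0006914 m/day.
Q = K_eq · A · (Δh/L) = 0.0006914 × 418 × (10.6/19.35) = 0.1583 m³/day.

0.158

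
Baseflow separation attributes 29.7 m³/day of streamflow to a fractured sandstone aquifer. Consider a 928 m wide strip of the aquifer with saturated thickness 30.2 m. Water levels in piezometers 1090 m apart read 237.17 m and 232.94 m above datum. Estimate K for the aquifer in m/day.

Cross-sectional area A = 928 × 30.2 = 28026 m².
Hydraulic gradient i = (237.17 − 232.94) / 1090 = 4.23 / 1090 = 0.003881.
From Q = K·A·i, K = Q / (A·i) = 29.7 / (28026 × 0.003881) = 0.2731 m/day.

0.273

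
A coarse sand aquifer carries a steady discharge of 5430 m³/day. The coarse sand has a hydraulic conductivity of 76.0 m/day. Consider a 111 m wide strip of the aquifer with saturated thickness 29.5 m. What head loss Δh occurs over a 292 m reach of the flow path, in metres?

6.37

Cross-sectional area A = 111 × 29.5 = 3274 m².
From Q = K·A·i, i = Q / (K·A) = 5430 / (76.00 × 3274) = 0.02182.
Head loss Δh = i · L = 0.02182 × 292 = 6.371 m.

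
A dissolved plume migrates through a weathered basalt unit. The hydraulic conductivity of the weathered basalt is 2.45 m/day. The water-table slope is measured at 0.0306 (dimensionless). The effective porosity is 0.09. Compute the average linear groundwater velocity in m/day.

0.833

Hydraulic gradient i = 0.0306.
Darcy flux q = K · i = 2.450 × 0.03060 = 0.07497 m/day.
Seepage velocity v = q / n_e = 0.07497 / 0.09 = 0.8330 m/day.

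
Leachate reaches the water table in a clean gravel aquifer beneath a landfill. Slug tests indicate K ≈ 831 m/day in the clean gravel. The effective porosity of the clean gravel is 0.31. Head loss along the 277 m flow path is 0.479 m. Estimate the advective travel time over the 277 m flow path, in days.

Hydraulic gradient i = Δh / L = 0.479 / 277 = 0.001729.
Darcy flux q = K · i = 831.0 × 0.001729 = 1.437 m/day.
Seepage velocity v = q / n_e = 1.437 / 0.31 = 4.635 m/day.
Travel time t = L / v = 277 / 4.635 = 59.76 days.

59.8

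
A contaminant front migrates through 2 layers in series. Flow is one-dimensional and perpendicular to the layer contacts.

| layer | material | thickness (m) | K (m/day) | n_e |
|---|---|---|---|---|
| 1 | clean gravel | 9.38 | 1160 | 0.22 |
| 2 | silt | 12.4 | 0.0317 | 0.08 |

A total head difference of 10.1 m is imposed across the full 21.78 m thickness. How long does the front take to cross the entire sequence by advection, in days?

118

With flow normal to the layers, continuity requires the same specific discharge q through every layer.
Σ(b_i/K_i) = 9.38/1160 + 12.4/0.0317 = 391.2 d.
q = Δh / Σ(b_i/K_i) = 10.1 / 391.2 = 0.02582 m/day.
In each layer the seepage velocity is v_i = q/n_i, so the layer transit time is t_i = b_i·n_i / q:
  layer 1 (clean gravel): t_1 = 9.38 × 0.22 / 0.02582 = 79.92 d
  layer 2 (silt): t_2 = 12.4 × 0.08 / 0.02582 = 38.42 d
Total t = Σ t_i = 118.3 days.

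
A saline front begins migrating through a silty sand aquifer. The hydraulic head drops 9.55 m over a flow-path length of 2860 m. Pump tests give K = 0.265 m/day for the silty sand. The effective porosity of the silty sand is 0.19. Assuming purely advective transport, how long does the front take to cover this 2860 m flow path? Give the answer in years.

Hydraulic gradient i = Δh / L = 9.55 / 2860 = 0.003339.
Darcy flux q = K · i = 0.2650 × 0.003339 = 0.0008849 m/day.
Seepage velocity v = q / n_e = 0.0008849 / 0.19 = 0.004657 m/day.
Travel time t = L / v = 2860 / 0.004657 = 6.141e+05 days = 1681 years.

1680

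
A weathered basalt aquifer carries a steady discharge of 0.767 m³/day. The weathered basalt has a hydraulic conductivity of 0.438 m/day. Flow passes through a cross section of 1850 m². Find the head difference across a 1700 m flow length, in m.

1.61

From Q = K·A·i, i = Q / (K·A) = 0.767 / (0.4380 × 1850) = 0.0009466.
Head loss Δh = i · L = 0.0009466 × 1700 = 1.609 m.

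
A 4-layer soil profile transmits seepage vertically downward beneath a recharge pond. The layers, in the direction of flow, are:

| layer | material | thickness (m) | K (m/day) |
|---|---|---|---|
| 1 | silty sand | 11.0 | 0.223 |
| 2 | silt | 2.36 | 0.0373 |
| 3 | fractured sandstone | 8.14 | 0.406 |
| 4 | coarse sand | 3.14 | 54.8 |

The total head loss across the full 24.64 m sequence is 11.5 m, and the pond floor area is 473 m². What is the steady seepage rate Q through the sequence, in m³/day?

Flow is perpendicular to layering, so the layers act in series and the equivalent K is the thickness-weighted harmonic mean.
Total thickness L = 11.0 + 2.36 + 8.14 + 3.14 = 24.64 m.
Σ(b_i/K_i) = 11.0/0.223 + 2.36/0.0373 + 8.14/0.406 + 3.14/54.8 = 132.7 d.
K_eq = L / Σ(b_i/K_i) = 24.64 / 132.7 = 0.1857 m/day.
Q = K_eq · A · (Δh/L) = 0.1857 × 473 × (11.5/24.64) = 40.99 m³/day.

41.0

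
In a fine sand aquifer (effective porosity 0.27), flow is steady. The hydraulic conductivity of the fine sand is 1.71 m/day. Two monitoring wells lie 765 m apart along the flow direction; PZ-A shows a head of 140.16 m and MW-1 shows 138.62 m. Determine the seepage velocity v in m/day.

Hydraulic gradient i = (140.16 − 138.62) / 765 = 1.54 / 765 = 0.002013.
Darcy flux q = K · i = 1.710 × 0.002013 = 0.003442 m/day.
Seepage velocity v = q / n_e = 0.003442 / 0.27 = 0.01275 m/day.

0.0127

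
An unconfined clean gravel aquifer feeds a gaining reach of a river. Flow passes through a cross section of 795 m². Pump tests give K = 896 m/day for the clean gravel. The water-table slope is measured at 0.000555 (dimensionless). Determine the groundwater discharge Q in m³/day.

Hydraulic gradient i = 0.000555.
Darcy's law: Q = K · A · i = 896.0 × 795.0 × 0.0005550 = 395.3 m³/day.

395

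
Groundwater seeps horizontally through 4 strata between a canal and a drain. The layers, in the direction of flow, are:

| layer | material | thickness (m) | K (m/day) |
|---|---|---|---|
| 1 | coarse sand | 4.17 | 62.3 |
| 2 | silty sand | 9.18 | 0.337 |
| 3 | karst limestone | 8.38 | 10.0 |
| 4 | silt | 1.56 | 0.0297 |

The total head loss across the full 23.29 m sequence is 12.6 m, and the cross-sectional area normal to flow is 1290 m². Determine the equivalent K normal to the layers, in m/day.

0.289

Flow is perpendicular to layering, so the layers act in series and the equivalent K is the thickness-weighted harmonic mean.
Total thickness L = 4.17 + 9.18 + 8.38 + 1.56 = 23.29 m.
Σ(b_i/K_i) = 4.17/62.3 + 9.18/0.337 + 8.38/10.0 + 1.56/0.0297 = 80.67 d.
K_eq = L / Σ(b_i/K_i) = 23.29 / 80.67 = 0.2887 m/day.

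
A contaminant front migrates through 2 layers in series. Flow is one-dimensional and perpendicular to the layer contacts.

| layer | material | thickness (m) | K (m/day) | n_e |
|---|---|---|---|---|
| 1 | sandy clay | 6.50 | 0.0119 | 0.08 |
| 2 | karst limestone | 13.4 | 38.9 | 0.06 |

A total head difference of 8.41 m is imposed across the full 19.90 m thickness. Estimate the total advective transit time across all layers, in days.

With flow normal to the layers, continuity requires the same specific discharge q through every layer.
Σ(b_i/K_i) = 6.50/0.0119 + 13.4/38.9 = 546.6 d.
q = Δh / Σ(b_i/K_i) = 8.41 / 546.6 = 0.01539 m/day.
In each layer the seepage velocity is v_i = q/n_i, so the layer transit time is t_i = b_i·n_i / q:
  layer 1 (sandy clay): t_1 = 6.50 × 0.08 / 0.01539 = 33.79 d
  layer 2 (karst limestone): t_2 = 13.4 × 0.06 / 0.01539 = 52.25 d
Total t = Σ t_i = 86.05 days.

86.0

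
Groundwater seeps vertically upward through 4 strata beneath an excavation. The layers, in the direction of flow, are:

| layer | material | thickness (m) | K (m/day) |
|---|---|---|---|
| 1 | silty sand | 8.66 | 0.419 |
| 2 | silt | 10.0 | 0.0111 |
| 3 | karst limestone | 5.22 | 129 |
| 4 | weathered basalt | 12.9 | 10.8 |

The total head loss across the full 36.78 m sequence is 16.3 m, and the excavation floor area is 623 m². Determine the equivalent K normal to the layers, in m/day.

0.0399

Flow is perpendicular to layering, so the layers act in series and the equivalent K is the thickness-weighted harmonic mean.
Total thickness L = 8.66 + 10.0 + 5.22 + 12.9 = 36.78 m.
Σ(b_i/K_i) = 8.66/0.419 + 10.0/0.0111 + 5.22/129 + 12.9/10.8 = 922.8 d.
K_eq = L / Σ(b_i/K_i) = 36.78 / 922.8 = 0.03986 m/day.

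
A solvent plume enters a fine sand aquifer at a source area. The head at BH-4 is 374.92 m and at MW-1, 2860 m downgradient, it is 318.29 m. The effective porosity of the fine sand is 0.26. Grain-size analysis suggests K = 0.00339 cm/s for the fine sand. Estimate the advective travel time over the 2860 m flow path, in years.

35.1

Convert K: 0.00339 cm/s × 864 = 2.929 m/day.
Hydraulic gradient i = (374.92 − 318.29) / 2860 = 56.63 / 2860 = 0.01980.
Darcy flux q = K · i = 2.929 × 0.01980 = 0.05800 m/day.
Seepage velocity v = q / n_e = 0.05800 / 0.26 = 0.2231 m/day.
Travel time t = L / v = 2860 / 0.2231 = 12822 days = 35.10 years.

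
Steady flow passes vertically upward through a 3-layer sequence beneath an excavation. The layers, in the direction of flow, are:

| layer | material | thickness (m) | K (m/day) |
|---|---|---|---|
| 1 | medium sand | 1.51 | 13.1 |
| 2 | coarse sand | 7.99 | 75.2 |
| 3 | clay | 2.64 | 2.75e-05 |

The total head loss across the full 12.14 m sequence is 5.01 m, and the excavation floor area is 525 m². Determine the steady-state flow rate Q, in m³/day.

Flow is perpendicular to layering, so the layers act in series and the equivalent K is the thickness-weighted harmonic mean.
Total thickness L = 1.51 + 7.99 + 2.64 = 12.14 m.
Σ(b_i/K_i) = 1.51/13.1 + 7.99/75.2 + 2.64/2.75e-05 = 96000 d.
K_eq = L / Σ(b_i/K_i) = 12.14 / 96000 = 0.0001265 m/day.
Q = K_eq · A · (Δh/L) = 0.0001265 × 525 × (5.01/12.14) = 0.02740 m³/day.

0.0274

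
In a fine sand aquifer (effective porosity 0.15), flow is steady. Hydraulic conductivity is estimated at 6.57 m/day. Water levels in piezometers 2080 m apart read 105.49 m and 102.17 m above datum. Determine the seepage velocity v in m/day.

Hydraulic gradient i = (105.49 − 102.17) / 2080 = 3.32 / 2080 = 0.001596.
Darcy flux q = K · i = 6.570 × 0.001596 = 0.01049 m/day.
Seepage velocity v = q / n_e = 0.01049 / 0.15 = 0.06991 m/day.

0.0699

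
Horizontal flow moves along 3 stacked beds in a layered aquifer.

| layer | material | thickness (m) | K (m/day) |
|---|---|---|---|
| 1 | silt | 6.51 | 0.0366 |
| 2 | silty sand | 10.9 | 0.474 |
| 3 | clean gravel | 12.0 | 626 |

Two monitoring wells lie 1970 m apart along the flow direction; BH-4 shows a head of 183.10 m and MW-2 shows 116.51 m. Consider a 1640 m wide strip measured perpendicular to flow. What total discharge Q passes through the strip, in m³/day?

417000

Flow is parallel to layering, so each bed carries its own Darcy discharge and the transmissivities add.
Σ(K_i·b_i) = 0.0366×6.51 + 0.474×10.9 + 626×12.0 = 7517 m²/day.
Hydraulic gradient i = (183.10 − 116.51) / 1970 = 66.59 / 1970 = 0.03380.
Q = Σ(K_i·b_i) · W · i = 7517 × 1640 × 0.03380 = 4.167e+05 m³/day.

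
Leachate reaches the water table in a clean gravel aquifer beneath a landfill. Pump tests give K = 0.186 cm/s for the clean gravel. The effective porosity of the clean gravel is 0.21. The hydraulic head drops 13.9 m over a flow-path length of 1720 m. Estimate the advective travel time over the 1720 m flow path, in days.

Convert K: 0.186 cm/s × 864 = 160.7 m/day.
Hydraulic gradient i = Δh / L = 13.9 / 1720 = 0.008081.
Darcy flux q = K · i = 160.7 × 0.008081 = 1.299 m/day.
Seepage velocity v = q / n_e = 1.299 / 0.21 = 6.184 m/day.
Travel time t = L / v = 1720 / 6.184 = 278.1 days.

278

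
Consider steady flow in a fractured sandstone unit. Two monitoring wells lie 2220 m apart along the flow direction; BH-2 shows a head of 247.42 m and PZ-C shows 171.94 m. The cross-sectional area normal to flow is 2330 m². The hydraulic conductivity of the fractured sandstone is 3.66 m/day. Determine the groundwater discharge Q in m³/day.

290

Hydraulic gradient i = (247.42 − 171.94) / 2220 = 75.48 / 2220 = 0.03400.
Darcy's law: Q = K · A · i = 3.660 × 2330 × 0.03400 = 289.9 m³/day.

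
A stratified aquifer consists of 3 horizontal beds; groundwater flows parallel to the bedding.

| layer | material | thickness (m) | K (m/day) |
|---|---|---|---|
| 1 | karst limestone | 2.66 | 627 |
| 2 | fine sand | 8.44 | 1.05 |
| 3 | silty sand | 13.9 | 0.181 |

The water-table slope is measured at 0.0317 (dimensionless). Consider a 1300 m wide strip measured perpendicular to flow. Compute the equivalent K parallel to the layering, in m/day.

Flow is parallel to layering, so each bed carries its own Darcy discharge and the transmissivities add.
Σ(K_i·b_i) = 627×2.66 + 1.05×8.44 + 0.181×13.9 = 1679 m²/day.
Total thickness b = 25.00 m, so K_eq = Σ(K_i·b_i)/b = 67.17 m/day.

67.2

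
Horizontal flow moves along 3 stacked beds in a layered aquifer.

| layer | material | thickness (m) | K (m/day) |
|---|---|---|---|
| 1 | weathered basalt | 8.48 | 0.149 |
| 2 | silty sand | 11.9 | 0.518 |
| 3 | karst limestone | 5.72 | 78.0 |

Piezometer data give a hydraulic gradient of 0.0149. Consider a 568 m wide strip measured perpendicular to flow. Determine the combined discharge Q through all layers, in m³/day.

3840

Flow is parallel to layering, so each bed carries its own Darcy discharge and the transmissivities add.
Σ(K_i·b_i) = 0.149×8.48 + 0.518×11.9 + 78.0×5.72 = 453.6 m²/day.
Hydraulic gradient i = 0.0149.
Q = Σ(K_i·b_i) · W · i = 453.6 × 568 × 0.01490 = 3839 m³/day.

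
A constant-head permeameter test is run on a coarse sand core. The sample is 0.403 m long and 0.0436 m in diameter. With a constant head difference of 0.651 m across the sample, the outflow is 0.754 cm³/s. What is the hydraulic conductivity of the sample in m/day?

27.0

Cross-sectional area A = π·(d/2)² = π × (0.0436/2)² = 0.001493 m².
Convert discharge: 0.754 cm³/s = 7.540e-07 m³/s.
Darcy's law rearranged: K = Q·L / (A·Δh) = 7.540e-07 × 0.403 / (0.001493 × 0.651) = 0.0003126 m/s = 27.01 m/day.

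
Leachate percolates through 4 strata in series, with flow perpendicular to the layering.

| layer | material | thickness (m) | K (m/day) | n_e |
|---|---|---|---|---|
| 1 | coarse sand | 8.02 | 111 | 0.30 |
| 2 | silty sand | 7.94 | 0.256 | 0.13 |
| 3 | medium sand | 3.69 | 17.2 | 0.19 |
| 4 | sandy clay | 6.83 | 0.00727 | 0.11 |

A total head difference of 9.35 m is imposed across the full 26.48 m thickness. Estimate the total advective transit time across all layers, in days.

508

With flow normal to the layers, continuity requires the same specific discharge q through every layer.
Σ(b_i/K_i) = 8.02/111 + 7.94/0.256 + 3.69/17.2 + 6.83/0.00727 = 970.8 d.
q = Δh / Σ(b_i/K_i) = 9.35 / 970.8 = 0.009631 m/day.
In each layer the seepage velocity is v_i = q/n_i, so the layer transit time is t_i = b_i·n_i / q:
  layer 1 (coarse sand): t_1 = 8.02 × 0.30 / 0.009631 = 249.8 d
  layer 2 (silty sand): t_2 = 7.94 × 0.13 / 0.009631 = 107.2 d
  layer 3 (medium sand): t_3 = 3.69 × 0.19 / 0.009631 = 72.79 d
  layer 4 (sandy clay): t_4 = 6.83 × 0.11 / 0.009631 = 78.01 d
Total t = Σ t_i = 507.8 days.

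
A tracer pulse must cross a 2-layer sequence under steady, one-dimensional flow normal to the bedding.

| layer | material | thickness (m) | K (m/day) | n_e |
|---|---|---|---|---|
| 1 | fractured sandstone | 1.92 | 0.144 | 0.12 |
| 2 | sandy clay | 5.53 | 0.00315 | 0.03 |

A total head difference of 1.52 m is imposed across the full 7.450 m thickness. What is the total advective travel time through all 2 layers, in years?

1.26

With flow normal to the layers, continuity requires the same specific discharge q through every layer.
Σ(b_i/K_i) = 1.92/0.144 + 5.53/0.00315 = 1769 d.
q = Δh / Σ(b_i/K_i) = 1.52 / 1769 = 0.0008593 m/day.
In each layer the seepage velocity is v_i = q/n_i, so the layer transit time is t_i = b_i·n_i / q:
  layer 1 (fractured sandstone): t_1 = 1.92 × 0.12 / 0.0008593 = 268.1 d
  layer 2 (sandy clay): t_2 = 5.53 × 0.03 / 0.0008593 = 193.1 d
Total t = Σ t_i = 461.2 days = 1.263 years.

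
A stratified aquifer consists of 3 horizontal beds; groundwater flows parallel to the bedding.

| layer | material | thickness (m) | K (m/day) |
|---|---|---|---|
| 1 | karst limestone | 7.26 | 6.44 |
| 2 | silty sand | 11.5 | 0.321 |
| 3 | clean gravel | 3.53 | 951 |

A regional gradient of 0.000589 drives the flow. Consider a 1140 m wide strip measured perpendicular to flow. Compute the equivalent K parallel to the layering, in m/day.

Flow is parallel to layering, so each bed carries its own Darcy discharge and the transmissivities add.
Σ(K_i·b_i) = 6.44×7.26 + 0.321×11.5 + 951×3.53 = 3407 m²/day.
Total thickness b = 22.29 m, so K_eq = Σ(K_i·b_i)/b = 152.9 m/day.

153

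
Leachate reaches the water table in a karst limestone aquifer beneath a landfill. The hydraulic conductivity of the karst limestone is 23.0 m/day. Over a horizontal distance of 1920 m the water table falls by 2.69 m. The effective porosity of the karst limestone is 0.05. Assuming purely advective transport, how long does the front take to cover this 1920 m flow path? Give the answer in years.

Hydraulic gradient i = Δh / L = 2.69 / 1920 = 0.001401.
Darcy flux q = K · i = 23.00 × 0.001401 = 0.03222 m/day.
Seepage velocity v = q / n_e = 0.03222 / 0.05 = 0.6445 m/day.
Travel time t = L / v = 1920 / 0.6445 = 2979 days = 8.156 years.

8.16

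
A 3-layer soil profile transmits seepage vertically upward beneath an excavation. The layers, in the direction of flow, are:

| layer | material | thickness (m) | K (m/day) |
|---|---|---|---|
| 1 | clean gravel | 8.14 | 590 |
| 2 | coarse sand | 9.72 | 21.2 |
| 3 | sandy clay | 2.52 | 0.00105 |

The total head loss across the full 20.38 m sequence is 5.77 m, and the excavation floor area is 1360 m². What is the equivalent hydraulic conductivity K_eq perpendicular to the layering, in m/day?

0.00849

Flow is perpendicular to layering, so the layers act in series and the equivalent K is the thickness-weighted harmonic mean.
Total thickness L = 8.14 + 9.72 + 2.52 = 20.38 m.
Σ(b_i/K_i) = 8.14/590 + 9.72/21.2 + 2.52/0.00105 = 2400 d.
K_eq = L / Σ(b_i/K_i) = 20.38 / 2400 = 0.008490 m/day.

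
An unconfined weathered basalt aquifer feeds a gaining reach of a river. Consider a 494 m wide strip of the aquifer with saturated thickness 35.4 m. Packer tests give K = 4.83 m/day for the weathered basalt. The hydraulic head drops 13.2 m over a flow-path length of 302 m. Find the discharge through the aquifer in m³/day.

3690

Cross-sectional area A = 494 × 35.4 = 17488 m².
Hydraulic gradient i = Δh / L = 13.2 / 302 = 0.04371.
Darcy's law: Q = K · A · i = 4.830 × 17488 × 0.04371 = 3692 m³/day.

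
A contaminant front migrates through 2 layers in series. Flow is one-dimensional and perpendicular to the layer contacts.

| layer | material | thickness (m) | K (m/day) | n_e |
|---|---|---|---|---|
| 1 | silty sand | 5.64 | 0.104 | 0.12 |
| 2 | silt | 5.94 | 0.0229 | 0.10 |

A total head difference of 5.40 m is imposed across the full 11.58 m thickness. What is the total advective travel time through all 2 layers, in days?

With flow normal to the layers, continuity requires the same specific discharge q through every layer.
Σ(b_i/K_i) = 5.64/0.104 + 5.94/0.0229 = 313.6 d.
q = Δh / Σ(b_i/K_i) = 5.40 / 313.6 = 0.01722 m/day.
In each layer the seepage velocity is v_i = q/n_i, so the layer transit time is t_i = b_i·n_i / q:
  layer 1 (silty sand): t_1 = 5.64 × 0.12 / 0.01722 = 39.31 d
  layer 2 (silt): t_2 = 5.94 × 0.10 / 0.01722 = 34.50 d
Total t = Σ t_i = 73.81 days.

73.8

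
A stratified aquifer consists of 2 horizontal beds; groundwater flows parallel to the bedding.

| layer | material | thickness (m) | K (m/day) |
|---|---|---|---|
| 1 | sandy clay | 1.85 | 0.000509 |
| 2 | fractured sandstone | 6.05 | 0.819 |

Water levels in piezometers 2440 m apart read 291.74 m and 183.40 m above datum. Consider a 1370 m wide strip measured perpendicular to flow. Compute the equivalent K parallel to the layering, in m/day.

0.627

Flow is parallel to layering, so each bed carries its own Darcy discharge and the transmissivities add.
Σ(K_i·b_i) = 0.000509×1.85 + 0.819×6.05 = 4.956 m²/day.
Total thickness b = 7.900 m, so K_eq = Σ(K_i·b_i)/b = 0.6273 m/day.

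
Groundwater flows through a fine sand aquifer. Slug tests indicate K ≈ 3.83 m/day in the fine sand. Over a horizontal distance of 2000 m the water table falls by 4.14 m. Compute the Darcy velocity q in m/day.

0.00793

Hydraulic gradient i = Δh / L = 4.14 / 2000 = 0.002070.
Specific discharge q = K · i = 3.830 × 0.002070 = 0.007928 m/day.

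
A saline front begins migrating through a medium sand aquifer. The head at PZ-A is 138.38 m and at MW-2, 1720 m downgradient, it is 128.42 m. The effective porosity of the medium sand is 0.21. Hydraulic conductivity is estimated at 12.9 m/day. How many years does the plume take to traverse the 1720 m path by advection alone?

13.2

Hydraulic gradient i = (138.38 − 128.42) / 1720 = 9.96 / 1720 = 0.005791.
Darcy flux q = K · i = 12.90 × 0.005791 = 0.07470 m/day.
Seepage velocity v = q / n_e = 0.07470 / 0.21 = 0.3557 m/day.
Travel time t = L / v = 1720 / 0.3557 = 4835 days = 13.24 years.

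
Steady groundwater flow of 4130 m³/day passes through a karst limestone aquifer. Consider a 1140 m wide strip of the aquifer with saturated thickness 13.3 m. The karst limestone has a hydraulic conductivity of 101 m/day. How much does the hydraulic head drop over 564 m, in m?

Cross-sectional area A = 1140 × 13.3 = 15162 m².
From Q = K·A·i, i = Q / (K·A) = 4130 / (101.0 × 15162) = 0.002697.
Head loss Δh = i · L = 0.002697 × 564 = 1.521 m.

1.52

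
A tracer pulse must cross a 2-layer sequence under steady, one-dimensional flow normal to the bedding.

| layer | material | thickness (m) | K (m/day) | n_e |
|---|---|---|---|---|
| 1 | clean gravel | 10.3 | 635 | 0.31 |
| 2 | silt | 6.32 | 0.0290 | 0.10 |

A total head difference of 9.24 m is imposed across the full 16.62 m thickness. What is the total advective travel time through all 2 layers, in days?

With flow normal to the layers, continuity requires the same specific discharge q through every layer.
Σ(b_i/K_i) = 10.3/635 + 6.32/0.0290 = 217.9 d.
q = Δh / Σ(b_i/K_i) = 9.24 / 217.9 = 0.04240 m/day.
In each layer the seepage velocity is v_i = q/n_i, so the layer transit time is t_i = b_i·n_i / q:
  layer 1 (clean gravel): t_1 = 10.3 × 0.31 / 0.04240 = 75.31 d
  layer 2 (silt): t_2 = 6.32 × 0.10 / 0.04240 = 14.91 d
Total t = Σ t_i = 90.22 days.

90.2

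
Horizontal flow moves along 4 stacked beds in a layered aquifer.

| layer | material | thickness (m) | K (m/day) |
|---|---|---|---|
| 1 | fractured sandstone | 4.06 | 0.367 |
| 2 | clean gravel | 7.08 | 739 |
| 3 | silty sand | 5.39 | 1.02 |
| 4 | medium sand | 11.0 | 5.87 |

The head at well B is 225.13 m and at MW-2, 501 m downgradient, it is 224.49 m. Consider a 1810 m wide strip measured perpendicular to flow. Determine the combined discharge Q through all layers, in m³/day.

12300

Flow is parallel to layering, so each bed carries its own Darcy discharge and the transmissivities add.
Σ(K_i·b_i) = 0.367×4.06 + 739×7.08 + 1.02×5.39 + 5.87×11.0 = 5304 m²/day.
Hydraulic gradient i = (225.13 − 224.49) / 501 = 0.64 / 501 = 0.001277.
Q = Σ(K_i·b_i) · W · i = 5304 × 1810 × 0.001277 = 12263 m³/day.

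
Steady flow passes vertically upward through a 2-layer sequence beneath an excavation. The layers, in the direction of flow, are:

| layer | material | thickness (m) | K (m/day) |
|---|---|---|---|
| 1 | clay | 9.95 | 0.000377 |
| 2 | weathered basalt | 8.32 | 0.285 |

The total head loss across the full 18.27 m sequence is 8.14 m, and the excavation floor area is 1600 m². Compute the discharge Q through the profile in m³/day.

0.493

Flow is perpendicular to layering, so the layers act in series and the equivalent K is the thickness-weighted harmonic mean.
Total thickness L = 9.95 + 8.32 = 18.27 m.
Σ(b_i/K_i) = 9.95/0.000377 + 8.32/0.285 = 26422 d.
K_eq = L / Σ(b_i/K_i) = 18.27 / 26422 = 0.0006915 m/day.
Q = K_eq · A · (Δh/L) = 0.0006915 × 1600 × (8.14/18.27) = 0.4929 m³/day.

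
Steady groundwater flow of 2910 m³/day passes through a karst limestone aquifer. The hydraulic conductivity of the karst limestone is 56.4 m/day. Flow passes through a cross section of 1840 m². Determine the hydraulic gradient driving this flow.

From Q = K·A·i, i = Q / (K·A) = 2910 / (56.40 × 1840) = 0.02804.

0.0280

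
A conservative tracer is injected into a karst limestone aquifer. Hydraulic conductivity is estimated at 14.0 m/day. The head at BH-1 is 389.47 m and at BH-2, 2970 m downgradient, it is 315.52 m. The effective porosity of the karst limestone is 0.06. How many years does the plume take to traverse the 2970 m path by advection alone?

1.40

Hydraulic gradient i = (389.47 − 315.52) / 2970 = 73.95 / 2970 = 0.02490.
Darcy flux q = K · i = 14.00 × 0.02490 = 0.3486 m/day.
Seepage velocity v = q / n_e = 0.3486 / 0.06 = 5.810 m/day.
Travel time t = L / v = 2970 / 5.810 = 511.2 days = 1.400 years.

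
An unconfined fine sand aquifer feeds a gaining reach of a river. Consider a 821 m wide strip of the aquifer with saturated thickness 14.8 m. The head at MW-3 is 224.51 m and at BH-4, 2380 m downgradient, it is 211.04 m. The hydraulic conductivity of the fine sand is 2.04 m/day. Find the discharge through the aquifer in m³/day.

140

Cross-sectional area A = 821 × 14.8 = 12151 m².
Hydraulic gradient i = (224.51 − 211.04) / 2380 = 13.47 / 2380 = 0.005660.
Darcy's law: Q = K · A · i = 2.040 × 12151 × 0.005660 = 140.3 m³/day.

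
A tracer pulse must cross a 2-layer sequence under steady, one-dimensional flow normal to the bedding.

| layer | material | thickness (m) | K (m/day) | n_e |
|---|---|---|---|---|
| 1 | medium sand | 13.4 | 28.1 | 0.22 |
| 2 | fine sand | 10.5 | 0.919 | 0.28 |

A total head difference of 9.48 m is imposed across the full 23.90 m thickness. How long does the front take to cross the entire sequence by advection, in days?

7.39

With flow normal to the layers, continuity requires the same specific discharge q through every layer.
Σ(b_i/K_i) = 13.4/28.1 + 10.5/0.919 = 11.90 d.
q = Δh / Σ(b_i/K_i) = 9.48 / 11.90 = 0.7965 m/day.
In each layer the seepage velocity is v_i = q/n_i, so the layer transit time is t_i = b_i·n_i / q:
  layer 1 (medium sand): t_1 = 13.4 × 0.22 / 0.7965 = 3.701 d
  layer 2 (fine sand): t_2 = 10.5 × 0.28 / 0.7965 = 3.691 d
Total t = Σ t_i = 7.393 days.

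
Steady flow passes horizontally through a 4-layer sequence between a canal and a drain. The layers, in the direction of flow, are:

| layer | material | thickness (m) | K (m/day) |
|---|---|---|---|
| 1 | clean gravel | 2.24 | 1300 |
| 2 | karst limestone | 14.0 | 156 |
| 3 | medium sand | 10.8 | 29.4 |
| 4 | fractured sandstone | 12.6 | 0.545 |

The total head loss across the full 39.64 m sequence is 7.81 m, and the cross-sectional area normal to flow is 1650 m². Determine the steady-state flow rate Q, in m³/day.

547

Flow is perpendicular to layering, so the layers act in series and the equivalent K is the thickness-weighted harmonic mean.
Total thickness L = 2.24 + 14.0 + 10.8 + 12.6 = 39.64 m.
Σ(b_i/K_i) = 2.24/1300 + 14.0/156 + 10.8/29.4 + 12.6/0.545 = 23.58 d.
K_eq = L / Σ(b_i/K_i) = 39.64 / 23.58 = 1.681 m/day.
Q = K_eq · A · (Δh/L) = 1.681 × 1650 × (7.81/39.64) = 546.5 m³/day.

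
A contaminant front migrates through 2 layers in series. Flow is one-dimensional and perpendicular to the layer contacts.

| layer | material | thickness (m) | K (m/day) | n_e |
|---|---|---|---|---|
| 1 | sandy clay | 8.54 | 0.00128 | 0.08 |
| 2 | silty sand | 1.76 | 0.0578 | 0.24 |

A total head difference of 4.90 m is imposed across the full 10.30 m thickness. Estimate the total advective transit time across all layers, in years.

4.14

With flow normal to the layers, continuity requires the same specific discharge q through every layer.
Σ(b_i/K_i) = 8.54/0.00128 + 1.76/0.0578 = 6702 d.
q = Δh / Σ(b_i/K_i) = 4.90 / 6702 = 0.0007311 m/day.
In each layer the seepage velocity is v_i = q/n_i, so the layer transit time is t_i = b_i·n_i / q:
  layer 1 (sandy clay): t_1 = 8.54 × 0.08 / 0.0007311 = 934.5 d
  layer 2 (silty sand): t_2 = 1.76 × 0.24 / 0.0007311 = 577.8 d
Total t = Σ t_i = 1512 days = 4.140 years.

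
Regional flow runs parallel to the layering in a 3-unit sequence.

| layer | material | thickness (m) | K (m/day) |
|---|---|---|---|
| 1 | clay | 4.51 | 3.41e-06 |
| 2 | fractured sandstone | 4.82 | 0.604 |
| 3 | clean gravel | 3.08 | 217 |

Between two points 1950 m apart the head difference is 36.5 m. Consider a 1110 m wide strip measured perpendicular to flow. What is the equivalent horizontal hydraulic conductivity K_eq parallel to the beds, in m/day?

Flow is parallel to layering, so each bed carries its own Darcy discharge and the transmissivities add.
Σ(K_i·b_i) = 3.41e-06×4.51 + 0.604×4.82 + 217×3.08 = 671.3 m²/day.
Total thickness b = 12.41 m, so K_eq = Σ(K_i·b_i)/b = 54.09 m/day.

54.1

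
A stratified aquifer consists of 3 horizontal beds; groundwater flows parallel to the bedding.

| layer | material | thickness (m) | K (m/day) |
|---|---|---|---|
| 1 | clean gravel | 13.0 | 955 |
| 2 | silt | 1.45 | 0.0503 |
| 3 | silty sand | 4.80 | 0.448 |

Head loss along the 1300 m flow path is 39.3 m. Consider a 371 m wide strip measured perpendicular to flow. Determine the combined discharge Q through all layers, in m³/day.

Flow is parallel to layering, so each bed carries its own Darcy discharge and the transmissivities add.
Σ(K_i·b_i) = 955×13.0 + 0.0503×1.45 + 0.448×4.80 = 12417 m²/day.
Hydraulic gradient i = Δh / L = 39.3 / 1300 = 0.03023.
Q = Σ(K_i·b_i) · W · i = 12417 × 371 × 0.03023 = 1.393e+05 m³/day.

139000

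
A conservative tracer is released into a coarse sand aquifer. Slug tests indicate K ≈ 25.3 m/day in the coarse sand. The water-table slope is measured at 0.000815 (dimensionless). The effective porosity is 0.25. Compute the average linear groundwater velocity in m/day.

Hydraulic gradient i = 0.000815.
Darcy flux q = K · i = 25.30 × 0.0008150 = 0.02062 m/day.
Seepage velocity v = q / n_e = 0.02062 / 0.25 = 0.08248 m/day.

0.0825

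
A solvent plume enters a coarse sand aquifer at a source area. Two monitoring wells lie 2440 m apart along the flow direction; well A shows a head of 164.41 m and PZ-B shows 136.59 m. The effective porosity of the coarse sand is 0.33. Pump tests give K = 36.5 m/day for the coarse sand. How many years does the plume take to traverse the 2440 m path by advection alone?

5.30

Hydraulic gradient i = (164.41 − 136.59) / 2440 = 27.82 / 2440 = 0.01140.
Darcy flux q = K · i = 36.50 × 0.01140 = 0.4162 m/day.
Seepage velocity v = q / n_e = 0.4162 / 0.33 = 1.261 m/day.
Travel time t = L / v = 2440 / 1.261 = 1935 days = 5.297 years.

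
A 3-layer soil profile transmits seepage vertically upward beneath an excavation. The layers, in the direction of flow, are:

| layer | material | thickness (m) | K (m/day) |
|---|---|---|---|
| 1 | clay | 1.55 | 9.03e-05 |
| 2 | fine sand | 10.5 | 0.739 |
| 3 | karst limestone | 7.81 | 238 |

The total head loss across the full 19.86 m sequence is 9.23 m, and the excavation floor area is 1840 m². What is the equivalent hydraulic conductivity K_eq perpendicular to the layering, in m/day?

Flow is perpendicular to layering, so the layers act in series and the equivalent K is the thickness-weighted harmonic mean.
Total thickness L = 1.55 + 10.5 + 7.81 = 19.86 m.
Σ(b_i/K_i) = 1.55/9.03e-05 + 10.5/0.739 + 7.81/238 = 17179 d.
K_eq = L / Σ(b_i/K_i) = 19.86 / 17179 = 0.001156 m/day.

0.00116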